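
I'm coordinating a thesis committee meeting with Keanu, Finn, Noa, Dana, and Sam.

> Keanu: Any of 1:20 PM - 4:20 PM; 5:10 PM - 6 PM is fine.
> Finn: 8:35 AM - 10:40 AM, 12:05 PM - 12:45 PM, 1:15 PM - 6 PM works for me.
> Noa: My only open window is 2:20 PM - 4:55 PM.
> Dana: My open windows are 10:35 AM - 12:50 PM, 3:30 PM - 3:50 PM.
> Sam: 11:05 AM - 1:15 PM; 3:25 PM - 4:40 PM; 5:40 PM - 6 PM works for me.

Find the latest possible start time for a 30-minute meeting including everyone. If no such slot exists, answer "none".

none

Keanu ∩ Finn: 13:20-16:20, 17:10-18:00.
Keanu ∩ Finn ∩ Noa: 14:20-16:20.
Keanu ∩ Finn ∩ Noa ∩ Dana: 15:30-15:50.
Keanu ∩ Finn ∩ Noa ∩ Dana ∩ Sam: 15:30-15:50.
Those are the intersection windows.
No common window is at least 30 minutes long.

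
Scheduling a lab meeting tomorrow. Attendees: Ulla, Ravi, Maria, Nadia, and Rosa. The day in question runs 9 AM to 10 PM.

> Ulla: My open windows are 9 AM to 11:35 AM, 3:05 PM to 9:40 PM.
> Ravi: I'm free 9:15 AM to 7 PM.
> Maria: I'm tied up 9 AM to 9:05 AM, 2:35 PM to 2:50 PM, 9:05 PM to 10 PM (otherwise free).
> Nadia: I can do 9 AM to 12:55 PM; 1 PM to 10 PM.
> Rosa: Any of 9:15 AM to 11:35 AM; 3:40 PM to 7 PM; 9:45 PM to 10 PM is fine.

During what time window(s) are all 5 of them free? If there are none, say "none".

Ulla free: 09:00-11:35, 15:05-21:40.
Ravi free: 09:15-19:00.
Maria free: 09:05-14:35, 14:50-21:05 (invert busy blocks within the working day).
Nadia free: 09:00-12:55, 13:00-22:00.
Rosa free: 09:15-11:35, 15:40-19:00, 21:45-22:00.
Ulla ∩ Ravi: 09:15-11:35, 15:05-19:00.
Ulla ∩ Ravi ∩ Maria: 09:15-11:35, 15:05-19:00.
Ulla ∩ Ravi ∩ Maria ∩ Nadia: 09:15-11:35, 15:05-19:00.
Ulla ∩ Ravi ∩ Maria ∩ Nadia ∩ Rosa: 09:15-11:35, 15:40-19:00.

09:15-11:35, 15:40-19:00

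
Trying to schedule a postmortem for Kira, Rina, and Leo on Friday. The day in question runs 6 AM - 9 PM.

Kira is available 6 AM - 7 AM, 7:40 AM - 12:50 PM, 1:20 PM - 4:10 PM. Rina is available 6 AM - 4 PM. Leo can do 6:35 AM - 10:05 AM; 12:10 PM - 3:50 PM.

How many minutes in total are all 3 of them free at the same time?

360

Kira ∩ Rina: 06:00-07:00, 07:40-12:50, 13:20-16:00.
Kira ∩ Rina ∩ Leo: 06:35-07:00, 07:40-10:05, 12:10-12:50, 13:20-15:50.
Summing the common windows: 25 + 145 + 40 + 150 = 360 minutes.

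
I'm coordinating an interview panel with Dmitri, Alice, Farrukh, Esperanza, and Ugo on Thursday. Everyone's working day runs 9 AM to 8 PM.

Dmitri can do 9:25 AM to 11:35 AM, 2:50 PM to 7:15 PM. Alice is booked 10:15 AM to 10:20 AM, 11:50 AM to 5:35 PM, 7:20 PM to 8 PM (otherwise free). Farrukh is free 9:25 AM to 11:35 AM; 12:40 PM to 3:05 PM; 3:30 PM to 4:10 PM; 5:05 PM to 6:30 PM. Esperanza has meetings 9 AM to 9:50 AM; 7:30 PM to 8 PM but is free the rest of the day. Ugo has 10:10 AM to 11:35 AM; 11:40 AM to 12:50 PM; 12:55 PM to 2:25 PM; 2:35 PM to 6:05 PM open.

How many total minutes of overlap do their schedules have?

110

Dmitri free: 09:25-11:35, 14:50-19:15.
Alice free: 09:00-10:15, 10:20-11:50, 17:35-19:20 (invert busy blocks within the working day).
Farrukh free: 09:25-11:35, 12:40-15:05, 15:30-16:10, 17:05-18:30.
Esperanza free: 09:50-19:30 (invert busy blocks within the working day).
Ugo free: 10:10-11:35, 11:40-12:50, 12:55-14:25, 14:35-18:05.
Dmitri ∩ Alice: 09:25-10:15, 10:20-11:35, 17:35-19:15.
Dmitri ∩ Alice ∩ Farrukh: 09:25-10:15, 10:20-11:35, 17:35-18:30.
Dmitri ∩ Alice ∩ Farrukh ∩ Esperanza: 09:50-10:15, 10:20-11:35, 17:35-18:30.
Dmitri ∩ Alice ∩ Farrukh ∩ Esperanza ∩ Ugo: 10:10-10:15, 10:20-11:35, 17:35-18:05.
Summing the common windows: 5 + 75 + 30 = 110 minutes.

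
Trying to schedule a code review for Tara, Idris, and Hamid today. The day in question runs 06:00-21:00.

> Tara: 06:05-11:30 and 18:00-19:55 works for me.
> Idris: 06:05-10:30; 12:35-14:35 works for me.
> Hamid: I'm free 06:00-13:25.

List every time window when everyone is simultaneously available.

06:05-10:30

Tara ∩ Idris: 06:05-10:30.
Tara ∩ Idris ∩ Hamid: 06:05-10:30.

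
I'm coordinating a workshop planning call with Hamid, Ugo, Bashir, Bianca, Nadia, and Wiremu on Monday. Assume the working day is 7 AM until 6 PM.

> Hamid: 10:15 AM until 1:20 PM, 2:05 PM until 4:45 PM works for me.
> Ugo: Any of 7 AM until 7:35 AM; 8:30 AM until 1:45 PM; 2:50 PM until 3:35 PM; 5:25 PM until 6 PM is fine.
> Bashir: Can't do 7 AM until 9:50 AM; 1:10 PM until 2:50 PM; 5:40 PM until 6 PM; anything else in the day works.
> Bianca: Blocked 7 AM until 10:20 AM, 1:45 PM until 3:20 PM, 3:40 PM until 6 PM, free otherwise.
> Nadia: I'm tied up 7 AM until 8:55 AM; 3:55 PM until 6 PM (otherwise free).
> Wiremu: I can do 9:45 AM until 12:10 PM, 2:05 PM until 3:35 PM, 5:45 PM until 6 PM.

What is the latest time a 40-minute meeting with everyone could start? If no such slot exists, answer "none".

11:30

Hamid free: 10:15-13:20, 14:05-16:45.
Ugo free: 07:00-07:35, 08:30-13:45, 14:50-15:35, 17:25-18:00.
Bashir free: 09:50-13:10, 14:50-17:40 (invert busy blocks within the working day).
Bianca free: 10:20-13:45, 15:20-15:40 (invert busy blocks within the working day).
Nadia free: 08:55-15:55 (invert busy blocks within the working day).
Wiremu free: 09:45-12:10, 14:05-15:35, 17:45-18:00.
Hamid ∩ Ugo: 10:15-13:20, 14:50-15:35.
Hamid ∩ Ugo ∩ Bashir: 10:15-13:10, 14:50-15:35.
Hamid ∩ Ugo ∩ Bashir ∩ Bianca: 10:20-13:10, 15:20-15:35.
Hamid ∩ Ugo ∩ Bashir ∩ Bianca ∩ Nadia: 10:20-13:10, 15:20-15:35.
Hamid ∩ Ugo ∩ Bashir ∩ Bianca ∩ Nadia ∩ Wiremu: 10:20-12:10, 15:20-15:35.
The last common window of at least 40 minutes is 10:20-12:10; a 40-minute meeting can start as late as 11:30 and still end by 12:10.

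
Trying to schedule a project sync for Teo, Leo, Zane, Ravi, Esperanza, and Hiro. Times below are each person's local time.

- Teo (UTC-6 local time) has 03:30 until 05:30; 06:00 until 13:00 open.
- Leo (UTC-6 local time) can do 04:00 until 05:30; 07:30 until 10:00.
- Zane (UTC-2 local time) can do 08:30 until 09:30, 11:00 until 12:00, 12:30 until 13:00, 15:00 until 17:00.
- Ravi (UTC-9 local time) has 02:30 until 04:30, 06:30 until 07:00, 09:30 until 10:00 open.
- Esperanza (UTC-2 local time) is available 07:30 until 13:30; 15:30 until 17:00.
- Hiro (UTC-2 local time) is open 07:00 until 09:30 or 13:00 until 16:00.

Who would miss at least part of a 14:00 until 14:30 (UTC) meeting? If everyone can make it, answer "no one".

Hiro, Ravi, Zane

Teo in UTC: 09:30-11:30, 12:00-19:00 (add 6h to convert from UTC-6).
Leo in UTC: 10:00-11:30, 13:30-16:00 (add 6h to convert from UTC-6).
Zane in UTC: 10:30-11:30, 13:00-14:00, 14:30-15:00, 17:00-19:00 (add 2h to convert from UTC-2).
Ravi in UTC: 11:30-13:30, 15:30-16:00, 18:30-19:00 (add 9h to convert from UTC-9).
Esperanza in UTC: 09:30-15:30, 17:30-19:00 (add 2h to convert from UTC-2).
Hiro in UTC: 09:00-11:30, 15:00-18:00 (add 2h to convert from UTC-2).
Teo: free for 14:00-14:30. Leo: free for 14:00-14:30. Zane: not fully free for 14:00-14:30. Ravi: not fully free for 14:00-14:30. Esperanza: free for 14:00-14:30. Hiro: not fully free for 14:00-14:30.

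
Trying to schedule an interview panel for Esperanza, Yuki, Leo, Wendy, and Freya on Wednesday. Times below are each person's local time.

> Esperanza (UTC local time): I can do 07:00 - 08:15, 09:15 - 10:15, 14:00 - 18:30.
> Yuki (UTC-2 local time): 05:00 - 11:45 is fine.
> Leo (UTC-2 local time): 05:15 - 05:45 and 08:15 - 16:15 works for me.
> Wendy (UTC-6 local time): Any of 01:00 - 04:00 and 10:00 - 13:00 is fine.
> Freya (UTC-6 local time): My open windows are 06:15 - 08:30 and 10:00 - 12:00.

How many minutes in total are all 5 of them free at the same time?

0

Esperanza in UTC: 07:00-08:15, 09:15-10:15, 14:00-18:30.
Yuki in UTC: 07:00-13:45 (add 2h to convert from UTC-2).
Leo in UTC: 07:15-07:45, 10:15-18:15 (add 2h to convert from UTC-2).
Wendy in UTC: 07:00-10:00, 16:00-19:00 (add 6h to convert from UTC-6).
Freya in UTC: 12:15-14:30, 16:00-18:00 (add 6h to convert from UTC-6).
Esperanza ∩ Yuki: 07:00-08:15, 09:15-10:15.
Esperanza ∩ Yuki ∩ Leo: 07:15-07:45.
Esperanza ∩ Yuki ∩ Leo ∩ Wendy: 07:15-07:45.
Esperanza ∩ Yuki ∩ Leo ∩ Wendy ∩ Freya: ∅.
There is no time when everyone is free.
There is no common window, so the total is 0 minutes.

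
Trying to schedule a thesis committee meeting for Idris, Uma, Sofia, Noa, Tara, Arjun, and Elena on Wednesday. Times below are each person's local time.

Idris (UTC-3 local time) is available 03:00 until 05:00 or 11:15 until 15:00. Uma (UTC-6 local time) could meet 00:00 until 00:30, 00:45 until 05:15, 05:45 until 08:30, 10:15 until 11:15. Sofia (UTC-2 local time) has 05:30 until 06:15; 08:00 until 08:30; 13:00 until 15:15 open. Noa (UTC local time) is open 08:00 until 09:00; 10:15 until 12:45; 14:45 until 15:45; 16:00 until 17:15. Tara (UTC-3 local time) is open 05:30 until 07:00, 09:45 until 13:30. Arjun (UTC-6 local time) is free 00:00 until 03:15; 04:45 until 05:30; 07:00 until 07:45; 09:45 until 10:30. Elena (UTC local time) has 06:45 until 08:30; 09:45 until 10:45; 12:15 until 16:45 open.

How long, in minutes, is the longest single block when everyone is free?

15

Idris in UTC: 06:00-08:00, 14:15-18:00 (add 3h to convert from UTC-3).
Uma in UTC: 06:00-06:30, 06:45-11:15, 11:45-14:30, 16:15-17:15 (add 6h to convert from UTC-6).
Sofia in UTC: 07:30-08:15, 10:00-10:30, 15:00-17:15 (add 2h to convert from UTC-2).
Noa in UTC: 08:00-09:00, 10:15-12:45, 14:45-15:45, 16:00-17:15.
Tara in UTC: 08:30-10:00, 12:45-16:30 (add 3h to convert from UTC-3).
Arjun in UTC: 06:00-09:15, 10:45-11:30, 13:00-13:45, 15:45-16:30 (add 6h to convert from UTC-6).
Elena in UTC: 06:45-08:30, 09:45-10:45, 12:15-16:45.
Idris ∩ Uma: 06:00-06:30, 06:45-08:00, 14:15-14:30, 16:15-17:15.
Idris ∩ Uma ∩ Sofia: 07:30-08:00, 16:15-17:15.
Idris ∩ Uma ∩ Sofia ∩ Noa: 16:15-17:15.
Idris ∩ Uma ∩ Sofia ∩ Noa ∩ Tara: 16:15-16:30.
Idris ∩ Uma ∩ Sofia ∩ Noa ∩ Tara ∩ Arjun: 16:15-16:30.
Idris ∩ Uma ∩ Sofia ∩ Noa ∩ Tara ∩ Arjun ∩ Elena: 16:15-16:30.
So the common availability across everyone is 16:15-16:30.
The longest is 16:15-16:30 at 15 minutes.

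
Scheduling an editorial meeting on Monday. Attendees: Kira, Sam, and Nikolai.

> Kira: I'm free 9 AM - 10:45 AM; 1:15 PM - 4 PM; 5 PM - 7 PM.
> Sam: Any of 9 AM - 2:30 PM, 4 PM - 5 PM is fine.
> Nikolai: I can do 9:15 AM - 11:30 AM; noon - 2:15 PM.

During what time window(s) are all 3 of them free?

09:15-10:45, 13:15-14:15

Kira ∩ Sam: 09:00-10:45, 13:15-14:30.
Kira ∩ Sam ∩ Nikolai: 09:15-10:45, 13:15-14:15.
So the common availability across everyone is 09:15-10:45, 13:15-14:15.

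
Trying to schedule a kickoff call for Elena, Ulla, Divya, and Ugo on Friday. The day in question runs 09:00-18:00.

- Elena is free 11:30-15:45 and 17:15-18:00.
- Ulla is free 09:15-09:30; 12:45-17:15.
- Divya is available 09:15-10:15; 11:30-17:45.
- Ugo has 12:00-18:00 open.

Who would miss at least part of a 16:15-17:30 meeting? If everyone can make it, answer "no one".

Elena, Ulla

Elena: not fully free for 16:15-17:30. Ulla: not fully free for 16:15-17:30. Divya: free for 16:15-17:30. Ugo: free for 16:15-17:30.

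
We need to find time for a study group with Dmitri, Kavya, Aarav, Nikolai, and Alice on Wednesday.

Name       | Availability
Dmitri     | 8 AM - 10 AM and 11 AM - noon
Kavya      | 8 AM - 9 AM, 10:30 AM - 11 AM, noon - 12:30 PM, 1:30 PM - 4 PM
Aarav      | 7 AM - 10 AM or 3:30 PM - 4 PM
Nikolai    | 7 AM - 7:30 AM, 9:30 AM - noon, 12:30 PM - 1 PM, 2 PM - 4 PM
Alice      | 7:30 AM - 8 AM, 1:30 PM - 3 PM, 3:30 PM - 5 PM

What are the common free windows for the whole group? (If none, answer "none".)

none

Dmitri ∩ Kavya: 08:00-09:00.
Dmitri ∩ Kavya ∩ Aarav: 08:00-09:00.
Dmitri ∩ Kavya ∩ Aarav ∩ Nikolai: ∅.
Dmitri ∩ Kavya ∩ Aarav ∩ Nikolai ∩ Alice: ∅.
There is no time when everyone is free.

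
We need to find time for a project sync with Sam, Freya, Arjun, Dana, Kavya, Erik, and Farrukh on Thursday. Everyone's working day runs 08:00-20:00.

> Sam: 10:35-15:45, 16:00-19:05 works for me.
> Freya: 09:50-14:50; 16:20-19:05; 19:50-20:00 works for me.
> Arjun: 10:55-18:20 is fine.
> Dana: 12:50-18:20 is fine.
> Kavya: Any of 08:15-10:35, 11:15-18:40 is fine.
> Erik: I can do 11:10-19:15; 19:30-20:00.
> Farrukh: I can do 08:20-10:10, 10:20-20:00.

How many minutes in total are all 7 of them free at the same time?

Sam ∩ Freya: 10:35-14:50, 16:20-19:05.
Sam ∩ Freya ∩ Arjun: 10:55-14:50, 16:20-18:20.
Sam ∩ Freya ∩ Arjun ∩ Dana: 12:50-14:50, 16:20-18:20.
Sam ∩ Freya ∩ Arjun ∩ Dana ∩ Kavya: 12:50-14:50, 16:20-18:20.
Sam ∩ Freya ∩ Arjun ∩ Dana ∩ Kavya ∩ Erik: 12:50-14:50, 16:20-18:20.
Sam ∩ Freya ∩ Arjun ∩ Dana ∩ Kavya ∩ Erik ∩ Farrukh: 12:50-14:50, 16:20-18:20.
So the common availability across everyone is 12:50-14:50, 16:20-18:20.
Summing the common windows: 120 + 120 = 240 minutes.

240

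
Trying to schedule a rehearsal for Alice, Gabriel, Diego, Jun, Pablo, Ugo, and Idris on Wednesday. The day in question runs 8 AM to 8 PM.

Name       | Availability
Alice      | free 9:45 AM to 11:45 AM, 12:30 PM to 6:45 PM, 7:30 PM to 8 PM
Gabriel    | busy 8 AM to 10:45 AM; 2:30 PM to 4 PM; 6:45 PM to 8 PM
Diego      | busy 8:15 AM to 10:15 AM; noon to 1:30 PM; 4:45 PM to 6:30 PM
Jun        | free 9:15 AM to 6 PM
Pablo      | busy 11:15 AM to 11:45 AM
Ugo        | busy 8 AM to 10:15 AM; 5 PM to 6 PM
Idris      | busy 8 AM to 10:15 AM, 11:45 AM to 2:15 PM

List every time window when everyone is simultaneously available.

Alice free: 09:45-11:45, 12:30-18:45, 19:30-20:00.
Gabriel free: 10:45-14:30, 16:00-18:45 (invert busy blocks within the working day).
Diego free: 08:00-08:15, 10:15-12:00, 13:30-16:45, 18:30-20:00 (invert busy blocks within the working day).
Jun free: 09:15-18:00.
Pablo free: 08:00-11:15, 11:45-20:00 (invert busy blocks within the working day).
Ugo free: 10:15-17:00, 18:00-20:00 (invert busy blocks within the working day).
Idris free: 10:15-11:45, 14:15-20:00 (invert busy blocks within the working day).
Alice ∩ Gabriel: 10:45-11:45, 12:30-14:30, 16:00-18:45.
Alice ∩ Gabriel ∩ Diego: 10:45-11:45, 13:30-14:30, 16:00-16:45, 18:30-18:45.
Alice ∩ Gabriel ∩ Diego ∩ Jun: 10:45-11:45, 13:30-14:30, 16:00-16:45.
Alice ∩ Gabriel ∩ Diego ∩ Jun ∩ Pablo: 10:45-11:15, 13:30-14:30, 16:00-16:45.
Alice ∩ Gabriel ∩ Diego ∩ Jun ∩ Pablo ∩ Ugo: 10:45-11:15, 13:30-14:30, 16:00-16:45.
Alice ∩ Gabriel ∩ Diego ∩ Jun ∩ Pablo ∩ Ugo ∩ Idris: 10:45-11:15, 14:15-14:30, 16:00-16:45.
Those are the intersection windows.

10:45-11:15, 14:15-14:30, 16:00-16:45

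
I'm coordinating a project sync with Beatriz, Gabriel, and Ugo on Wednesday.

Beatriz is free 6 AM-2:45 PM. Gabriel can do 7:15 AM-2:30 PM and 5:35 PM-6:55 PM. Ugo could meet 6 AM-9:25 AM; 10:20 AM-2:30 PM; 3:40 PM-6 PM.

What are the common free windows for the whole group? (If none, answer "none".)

07:15-09:25, 10:20-14:30

Beatriz ∩ Gabriel: 07:15-14:30.
Beatriz ∩ Gabriel ∩ Ugo: 07:15-09:25, 10:20-14:30.
So the common availability across everyone is 07:15-09:25, 10:20-14:30.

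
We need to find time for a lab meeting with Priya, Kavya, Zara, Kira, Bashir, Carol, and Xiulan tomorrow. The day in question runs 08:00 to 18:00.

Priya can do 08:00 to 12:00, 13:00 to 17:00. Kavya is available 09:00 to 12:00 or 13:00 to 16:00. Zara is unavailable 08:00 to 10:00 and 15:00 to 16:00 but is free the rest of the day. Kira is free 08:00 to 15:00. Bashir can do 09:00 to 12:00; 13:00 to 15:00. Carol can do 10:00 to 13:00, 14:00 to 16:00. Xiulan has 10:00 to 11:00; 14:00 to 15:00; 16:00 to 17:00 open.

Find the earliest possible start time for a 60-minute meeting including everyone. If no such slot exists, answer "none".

10:00

Priya free: 08:00-12:00, 13:00-17:00.
Kavya free: 09:00-12:00, 13:00-16:00.
Zara free: 10:00-15:00, 16:00-18:00 (invert busy blocks within the working day).
Kira free: 08:00-15:00.
Bashir free: 09:00-12:00, 13:00-15:00.
Carol free: 10:00-13:00, 14:00-16:00.
Xiulan free: 10:00-11:00, 14:00-15:00, 16:00-17:00.
Priya ∩ Kavya: 09:00-12:00, 13:00-16:00.
Priya ∩ Kavya ∩ Zara: 10:00-12:00, 13:00-15:00.
Priya ∩ Kavya ∩ Zara ∩ Kira: 10:00-12:00, 13:00-15:00.
Priya ∩ Kavya ∩ Zara ∩ Kira ∩ Bashir: 10:00-12:00, 13:00-15:00.
Priya ∩ Kavya ∩ Zara ∩ Kira ∩ Bashir ∩ Carol: 10:00-12:00, 14:00-15:00.
Priya ∩ Kavya ∩ Zara ∩ Kira ∩ Bashir ∩ Carol ∩ Xiulan: 10:00-11:00, 14:00-15:00.
The first common window of at least 60 minutes is 10:00-11:00, so the earliest start is 10:00.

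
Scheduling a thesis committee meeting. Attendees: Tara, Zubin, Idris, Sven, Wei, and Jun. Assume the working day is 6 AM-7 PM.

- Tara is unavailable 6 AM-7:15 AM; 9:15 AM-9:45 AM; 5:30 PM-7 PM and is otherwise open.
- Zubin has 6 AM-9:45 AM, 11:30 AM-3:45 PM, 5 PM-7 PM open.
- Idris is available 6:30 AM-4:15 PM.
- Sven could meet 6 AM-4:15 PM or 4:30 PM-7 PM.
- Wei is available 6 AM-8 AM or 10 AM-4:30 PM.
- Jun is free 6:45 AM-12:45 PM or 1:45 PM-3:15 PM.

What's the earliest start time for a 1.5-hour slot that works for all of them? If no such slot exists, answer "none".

Tara free: 07:15-09:15, 09:45-17:30 (invert busy blocks within the working day).
Zubin free: 06:00-09:45, 11:30-15:45, 17:00-19:00.
Idris free: 06:30-16:15.
Sven free: 06:00-16:15, 16:30-19:00.
Wei free: 06:00-08:00, 10:00-16:30.
Jun free: 06:45-12:45, 13:45-15:15.
Tara ∩ Zubin: 07:15-09:15, 11:30-15:45, 17:00-17:30.
Tara ∩ Zubin ∩ Idris: 07:15-09:15, 11:30-15:45.
Tara ∩ Zubin ∩ Idris ∩ Sven: 07:15-09:15, 11:30-15:45.
Tara ∩ Zubin ∩ Idris ∩ Sven ∩ Wei: 07:15-08:00, 11:30-15:45.
Tara ∩ Zubin ∩ Idris ∩ Sven ∩ Wei ∩ Jun: 07:15-08:00, 11:30-12:45, 13:45-15:15.
The first common window of at least 90 minutes is 13:45-15:15, so the earliest start is 13:45.

13:45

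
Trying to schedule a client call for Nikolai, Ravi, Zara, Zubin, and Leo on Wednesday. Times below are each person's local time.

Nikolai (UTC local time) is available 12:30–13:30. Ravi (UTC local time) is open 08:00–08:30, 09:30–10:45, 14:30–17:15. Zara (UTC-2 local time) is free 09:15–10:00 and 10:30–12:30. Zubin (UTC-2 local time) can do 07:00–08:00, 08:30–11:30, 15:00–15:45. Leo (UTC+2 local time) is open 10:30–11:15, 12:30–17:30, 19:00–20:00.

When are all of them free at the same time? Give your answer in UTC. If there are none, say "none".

none

Nikolai in UTC: 12:30-13:30.
Ravi in UTC: 08:00-08:30, 09:30-10:45, 14:30-17:15.
Zara in UTC: 11:15-12:00, 12:30-14:30 (add 2h to convert from UTC-2).
Zubin in UTC: 09:00-10:00, 10:30-13:30, 17:00-17:45 (add 2h to convert from UTC-2).
Leo in UTC: 08:30-09:15, 10:30-15:30, 17:00-18:00 (subtract 2h to convert from UTC+2).
Nikolai ∩ Ravi: ∅.
Nikolai ∩ Ravi ∩ Zara: ∅.
Nikolai ∩ Ravi ∩ Zara ∩ Zubin: ∅.
Nikolai ∩ Ravi ∩ Zara ∩ Zubin ∩ Leo: ∅.
There is no time when everyone is free.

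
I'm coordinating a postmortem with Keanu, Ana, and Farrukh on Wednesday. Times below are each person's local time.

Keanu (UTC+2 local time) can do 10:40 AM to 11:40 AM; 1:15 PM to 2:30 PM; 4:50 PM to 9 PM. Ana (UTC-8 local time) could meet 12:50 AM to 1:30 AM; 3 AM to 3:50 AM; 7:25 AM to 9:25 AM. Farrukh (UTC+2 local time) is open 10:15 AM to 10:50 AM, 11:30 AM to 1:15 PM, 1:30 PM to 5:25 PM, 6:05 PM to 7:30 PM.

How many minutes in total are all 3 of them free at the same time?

100

Keanu in UTC: 08:40-09:40, 11:15-12:30, 14:50-19:00 (subtract 2h to convert from UTC+2).
Ana in UTC: 08:50-09:30, 11:00-11:50, 15:25-17:25 (add 8h to convert from UTC-8).
Farrukh in UTC: 08:15-08:50, 09:30-11:15, 11:30-15:25, 16:05-17:30 (subtract 2h to convert from UTC+2).
Keanu ∩ Ana: 08:50-09:30, 11:15-11:50, 15:25-17:25.
Keanu ∩ Ana ∩ Farrukh: 11:30-11:50, 16:05-17:25.
Summing the common windows: 20 + 80 = 100 minutes.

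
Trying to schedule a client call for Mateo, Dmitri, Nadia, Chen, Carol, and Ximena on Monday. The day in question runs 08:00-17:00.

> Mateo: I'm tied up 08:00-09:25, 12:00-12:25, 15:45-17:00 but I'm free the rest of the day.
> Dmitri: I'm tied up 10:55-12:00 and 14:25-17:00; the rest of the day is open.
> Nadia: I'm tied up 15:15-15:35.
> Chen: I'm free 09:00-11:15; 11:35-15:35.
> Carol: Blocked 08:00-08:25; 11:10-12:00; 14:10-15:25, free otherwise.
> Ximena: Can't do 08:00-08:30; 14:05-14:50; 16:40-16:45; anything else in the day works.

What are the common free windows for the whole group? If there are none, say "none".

09:25-10:55, 12:25-14:05

Mateo free: 09:25-12:00, 12:25-15:45 (invert busy blocks within the working day).
Dmitri free: 08:00-10:55, 12:00-14:25 (invert busy blocks within the working day).
Nadia free: 08:00-15:15, 15:35-17:00 (invert busy blocks within the working day).
Chen free: 09:00-11:15, 11:35-15:35.
Carol free: 08:25-11:10, 12:00-14:10, 15:25-17:00 (invert busy blocks within the working day).
Ximena free: 08:30-14:05, 14:50-16:40, 16:45-17:00 (invert busy blocks within the working day).
Mateo ∩ Dmitri: 09:25-10:55, 12:25-14:25.
Mateo ∩ Dmitri ∩ Nadia: 09:25-10:55, 12:25-14:25.
Mateo ∩ Dmitri ∩ Nadia ∩ Chen: 09:25-10:55, 12:25-14:25.
Mateo ∩ Dmitri ∩ Nadia ∩ Chen ∩ Carol: 09:25-10:55, 12:25-14:10.
Mateo ∩ Dmitri ∩ Nadia ∩ Chen ∩ Carol ∩ Ximena: 09:25-10:55, 12:25-14:05.
So the common availability across everyone is 09:25-10:55, 12:25-14:05.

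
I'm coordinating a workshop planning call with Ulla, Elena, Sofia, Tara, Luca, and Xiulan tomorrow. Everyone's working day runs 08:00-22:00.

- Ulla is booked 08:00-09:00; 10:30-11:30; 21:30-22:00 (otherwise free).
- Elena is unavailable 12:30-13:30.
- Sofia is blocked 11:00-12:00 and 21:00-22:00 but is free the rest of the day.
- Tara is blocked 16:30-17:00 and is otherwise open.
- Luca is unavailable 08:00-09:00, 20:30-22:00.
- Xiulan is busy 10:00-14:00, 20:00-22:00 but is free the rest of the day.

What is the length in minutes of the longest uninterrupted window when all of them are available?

Ulla free: 09:00-10:30, 11:30-21:30 (invert busy blocks within the working day).
Elena free: 08:00-12:30, 13:30-22:00 (invert busy blocks within the working day).
Sofia free: 08:00-11:00, 12:00-21:00 (invert busy blocks within the working day).
Tara free: 08:00-16:30, 17:00-22:00 (invert busy blocks within the working day).
Luca free: 09:00-20:30 (invert busy blocks within the working day).
Xiulan free: 08:00-10:00, 14:00-20:00 (invert busy blocks within the working day).
Ulla ∩ Elena: 09:00-10:30, 11:30-12:30, 13:30-21:30.
Ulla ∩ Elena ∩ Sofia: 09:00-10:30, 12:00-12:30, 13:30-21:00.
Ulla ∩ Elena ∩ Sofia ∩ Tara: 09:00-10:30, 12:00-12:30, 13:30-16:30, 17:00-21:00.
Ulla ∩ Elena ∩ Sofia ∩ Tara ∩ Luca: 09:00-10:30, 12:00-12:30, 13:30-16:30, 17:00-20:30.
Ulla ∩ Elena ∩ Sofia ∩ Tara ∩ Luca ∩ Xiulan: 09:00-10:00, 14:00-16:30, 17:00-20:00.
Those are the intersection windows.
The longest is 17:00-20:00 at 180 minutes.

180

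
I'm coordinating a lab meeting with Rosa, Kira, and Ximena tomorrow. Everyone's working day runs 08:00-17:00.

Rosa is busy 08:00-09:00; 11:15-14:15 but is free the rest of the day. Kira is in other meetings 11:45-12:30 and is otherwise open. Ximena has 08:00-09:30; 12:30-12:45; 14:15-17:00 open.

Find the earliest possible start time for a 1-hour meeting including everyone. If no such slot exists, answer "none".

Rosa free: 09:00-11:15, 14:15-17:00 (invert busy blocks within the working day).
Kira free: 08:00-11:45, 12:30-17:00 (invert busy blocks within the working day).
Ximena free: 08:00-09:30, 12:30-12:45, 14:15-17:00.
Rosa ∩ Kira: 09:00-11:15, 14:15-17:00.
Rosa ∩ Kira ∩ Ximena: 09:00-09:30, 14:15-17:00.
So the common availability across everyone is 09:00-09:30, 14:15-17:00.
The first common window of at least 60 minutes is 14:15-17:00, so the earliest start is 14:15.

14:15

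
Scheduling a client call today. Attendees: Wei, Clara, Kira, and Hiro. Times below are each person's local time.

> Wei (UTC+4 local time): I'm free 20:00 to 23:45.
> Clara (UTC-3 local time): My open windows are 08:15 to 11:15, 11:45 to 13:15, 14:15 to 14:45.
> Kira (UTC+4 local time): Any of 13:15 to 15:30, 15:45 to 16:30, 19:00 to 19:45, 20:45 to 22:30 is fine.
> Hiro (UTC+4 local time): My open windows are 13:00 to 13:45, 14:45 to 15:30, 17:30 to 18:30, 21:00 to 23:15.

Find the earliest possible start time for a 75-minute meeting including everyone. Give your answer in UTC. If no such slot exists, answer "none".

none

Wei in UTC: 16:00-19:45 (subtract 4h to convert from UTC+4).
Clara in UTC: 11:15-14:15, 14:45-16:15, 17:15-17:45 (add 3h to convert from UTC-3).
Kira in UTC: 09:15-11:30, 11:45-12:30, 15:00-15:45, 16:45-18:30 (subtract 4h to convert from UTC+4).
Hiro in UTC: 09:00-09:45, 10:45-11:30, 13:30-14:30, 17:00-19:15 (subtract 4h to convert from UTC+4).
Wei ∩ Clara: 16:00-16:15, 17:15-17:45.
Wei ∩ Clara ∩ Kira: 17:15-17:45.
Wei ∩ Clara ∩ Kira ∩ Hiro: 17:15-17:45.
No common window is at least 75 minutes long.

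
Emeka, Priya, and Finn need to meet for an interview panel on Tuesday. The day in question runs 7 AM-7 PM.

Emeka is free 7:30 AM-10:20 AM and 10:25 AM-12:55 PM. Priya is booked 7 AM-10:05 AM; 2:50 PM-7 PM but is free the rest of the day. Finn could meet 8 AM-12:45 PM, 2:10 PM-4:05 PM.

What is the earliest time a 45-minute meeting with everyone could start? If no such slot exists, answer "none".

Emeka free: 07:30-10:20, 10:25-12:55.
Priya free: 10:05-14:50 (invert busy blocks within the working day).
Finn free: 08:00-12:45, 14:10-16:05.
Emeka ∩ Priya: 10:05-10:20, 10:25-12:55.
Emeka ∩ Priya ∩ Finn: 10:05-10:20, 10:25-12:45.
Those are the intersection windows.
The first common window of at least 45 minutes is 10:25-12:45, so the earliest start is 10:25.

10:25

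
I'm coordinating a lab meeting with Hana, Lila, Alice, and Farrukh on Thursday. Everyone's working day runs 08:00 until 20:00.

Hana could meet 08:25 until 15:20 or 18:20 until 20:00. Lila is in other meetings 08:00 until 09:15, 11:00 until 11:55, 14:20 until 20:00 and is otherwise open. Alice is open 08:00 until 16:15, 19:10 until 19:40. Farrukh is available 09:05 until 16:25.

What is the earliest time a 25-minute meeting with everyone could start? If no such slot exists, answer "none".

09:15

Hana free: 08:25-15:20, 18:20-20:00.
Lila free: 09:15-11:00, 11:55-14:20 (invert busy blocks within the working day).
Alice free: 08:00-16:15, 19:10-19:40.
Farrukh free: 09:05-16:25.
Hana ∩ Lila: 09:15-11:00, 11:55-14:20.
Hana ∩ Lila ∩ Alice: 09:15-11:00, 11:55-14:20.
Hana ∩ Lila ∩ Alice ∩ Farrukh: 09:15-11:00, 11:55-14:20.
The first common window of at least 25 minutes is 09:15-11:00, so the earliest start is 09:15.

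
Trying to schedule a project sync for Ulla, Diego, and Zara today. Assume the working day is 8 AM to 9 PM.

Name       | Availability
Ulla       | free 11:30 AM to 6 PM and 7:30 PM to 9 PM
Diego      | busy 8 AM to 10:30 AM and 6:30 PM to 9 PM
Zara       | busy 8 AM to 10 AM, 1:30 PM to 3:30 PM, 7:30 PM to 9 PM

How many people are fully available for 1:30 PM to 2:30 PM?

Ulla free: 11:30-18:00, 19:30-21:00.
Diego free: 10:30-18:30 (invert busy blocks within the working day).
Zara free: 10:00-13:30, 15:30-19:30 (invert busy blocks within the working day).
Ulla and Diego can make the full 13:30-14:30 slot — that's 2.

2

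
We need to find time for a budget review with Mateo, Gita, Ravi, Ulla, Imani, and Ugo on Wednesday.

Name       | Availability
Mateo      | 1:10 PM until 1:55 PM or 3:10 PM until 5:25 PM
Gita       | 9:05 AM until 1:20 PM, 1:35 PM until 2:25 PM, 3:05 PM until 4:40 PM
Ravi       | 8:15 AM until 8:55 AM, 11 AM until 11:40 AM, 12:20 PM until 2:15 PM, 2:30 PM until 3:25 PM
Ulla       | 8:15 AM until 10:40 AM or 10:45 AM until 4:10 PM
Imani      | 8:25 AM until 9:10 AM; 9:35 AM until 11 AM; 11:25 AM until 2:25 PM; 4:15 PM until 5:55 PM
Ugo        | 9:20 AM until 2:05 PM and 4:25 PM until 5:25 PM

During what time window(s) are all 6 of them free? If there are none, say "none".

Mateo ∩ Gita: 13:10-13:20, 13:35-13:55, 15:10-16:40.
Mateo ∩ Gita ∩ Ravi: 13:10-13:20, 13:35-13:55, 15:10-15:25.
Mateo ∩ Gita ∩ Ravi ∩ Ulla: 13:10-13:20, 13:35-13:55, 15:10-15:25.
Mateo ∩ Gita ∩ Ravi ∩ Ulla ∩ Imani: 13:10-13:20, 13:35-13:55.
Mateo ∩ Gita ∩ Ravi ∩ Ulla ∩ Imani ∩ Ugo: 13:10-13:20, 13:35-13:55.

13:10-13:20, 13:35-13:55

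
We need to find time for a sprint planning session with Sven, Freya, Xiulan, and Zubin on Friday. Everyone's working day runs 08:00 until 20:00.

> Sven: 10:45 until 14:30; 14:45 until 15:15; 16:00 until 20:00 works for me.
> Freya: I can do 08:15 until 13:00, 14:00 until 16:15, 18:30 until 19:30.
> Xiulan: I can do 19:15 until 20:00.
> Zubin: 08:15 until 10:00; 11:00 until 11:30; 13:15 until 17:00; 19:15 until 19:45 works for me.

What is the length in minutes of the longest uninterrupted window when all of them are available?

15

Sven ∩ Freya: 10:45-13:00, 14:00-14:30, 14:45-15:15, 16:00-16:15, 18:30-19:30.
Sven ∩ Freya ∩ Xiulan: 19:15-19:30.
Sven ∩ Freya ∩ Xiulan ∩ Zubin: 19:15-19:30.
The longest is 19:15-19:30 at 15 minutes.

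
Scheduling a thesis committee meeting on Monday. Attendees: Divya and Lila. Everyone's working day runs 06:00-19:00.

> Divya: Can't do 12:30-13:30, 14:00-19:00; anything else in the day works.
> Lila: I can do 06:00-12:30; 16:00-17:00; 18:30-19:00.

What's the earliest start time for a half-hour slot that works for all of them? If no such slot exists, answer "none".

06:00

Divya free: 06:00-12:30, 13:30-14:00 (invert busy blocks within the working day).
Lila free: 06:00-12:30, 16:00-17:00, 18:30-19:00.
Divya ∩ Lila: 06:00-12:30.
Those are the intersection windows.
The first common window of at least 30 minutes is 06:00-12:30, so the earliest start is 06:00.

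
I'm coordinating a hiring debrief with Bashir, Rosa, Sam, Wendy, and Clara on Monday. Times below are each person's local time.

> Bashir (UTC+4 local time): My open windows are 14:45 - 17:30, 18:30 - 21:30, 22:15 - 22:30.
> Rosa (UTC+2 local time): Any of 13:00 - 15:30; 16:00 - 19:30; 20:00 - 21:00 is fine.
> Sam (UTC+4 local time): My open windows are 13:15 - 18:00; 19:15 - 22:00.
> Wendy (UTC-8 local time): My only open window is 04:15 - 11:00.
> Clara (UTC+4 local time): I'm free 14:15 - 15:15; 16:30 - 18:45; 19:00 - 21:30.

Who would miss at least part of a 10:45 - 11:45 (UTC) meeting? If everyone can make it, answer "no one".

Clara, Rosa, Wendy

Bashir in UTC: 10:45-13:30, 14:30-17:30, 18:15-18:30 (subtract 4h to convert from UTC+4).
Rosa in UTC: 11:00-13:30, 14:00-17:30, 18:00-19:00 (subtract 2h to convert from UTC+2).
Sam in UTC: 09:15-14:00, 15:15-18:00 (subtract 4h to convert from UTC+4).
Wendy in UTC: 12:15-19:00 (add 8h to convert from UTC-8).
Clara in UTC: 10:15-11:15, 12:30-14:45, 15:00-17:30 (subtract 4h to convert from UTC+4).
Bashir: free for 10:45-11:45. Rosa: not fully free for 10:45-11:45. Sam: free for 10:45-11:45. Wendy: not fully free for 10:45-11:45. Clara: not fully free for 10:45-11:45.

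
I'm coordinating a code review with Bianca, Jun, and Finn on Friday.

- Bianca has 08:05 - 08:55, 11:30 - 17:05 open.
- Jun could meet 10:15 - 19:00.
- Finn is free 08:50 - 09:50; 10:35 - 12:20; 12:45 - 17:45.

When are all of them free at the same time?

Bianca ∩ Jun: 11:30-17:05.
Bianca ∩ Jun ∩ Finn: 11:30-12:20, 12:45-17:05.
Those are the intersection windows.

11:30-12:20, 12:45-17:05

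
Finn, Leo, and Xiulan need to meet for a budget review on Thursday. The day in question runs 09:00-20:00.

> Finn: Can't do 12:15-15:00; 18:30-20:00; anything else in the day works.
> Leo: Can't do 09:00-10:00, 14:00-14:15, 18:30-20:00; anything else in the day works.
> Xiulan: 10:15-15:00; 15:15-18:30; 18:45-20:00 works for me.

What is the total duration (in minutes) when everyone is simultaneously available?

Finn free: 09:00-12:15, 15:00-18:30 (invert busy blocks within the working day).
Leo free: 10:00-14:00, 14:15-18:30 (invert busy blocks within the working day).
Xiulan free: 10:15-15:00, 15:15-18:30, 18:45-20:00.
Finn ∩ Leo: 10:00-12:15, 15:00-18:30.
Finn ∩ Leo ∩ Xiulan: 10:15-12:15, 15:15-18:30.
Those are the intersection windows.
Summing the common windows: 120 + 195 = 315 minutes.

315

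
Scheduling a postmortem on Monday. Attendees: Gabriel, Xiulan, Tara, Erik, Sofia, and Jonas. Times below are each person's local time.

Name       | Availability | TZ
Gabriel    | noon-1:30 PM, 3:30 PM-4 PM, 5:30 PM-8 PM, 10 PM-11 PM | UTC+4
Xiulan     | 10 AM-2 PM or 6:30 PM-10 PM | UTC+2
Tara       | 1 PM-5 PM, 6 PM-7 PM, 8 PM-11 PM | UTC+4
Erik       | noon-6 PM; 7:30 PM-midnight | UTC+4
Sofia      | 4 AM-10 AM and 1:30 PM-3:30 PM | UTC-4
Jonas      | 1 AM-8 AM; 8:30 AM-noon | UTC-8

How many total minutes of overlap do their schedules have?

120

Gabriel in UTC: 08:00-09:30, 11:30-12:00, 13:30-16:00, 18:00-19:00 (subtract 4h to convert from UTC+4).
Xiulan in UTC: 08:00-12:00, 16:30-20:00 (subtract 2h to convert from UTC+2).
Tara in UTC: 09:00-13:00, 14:00-15:00, 16:00-19:00 (subtract 4h to convert from UTC+4).
Erik in UTC: 08:00-14:00, 15:30-20:00 (subtract 4h to convert from UTC+4).
Sofia in UTC: 08:00-14:00, 17:30-19:30 (add 4h to convert from UTC-4).
Jonas in UTC: 09:00-16:00, 16:30-20:00 (add 8h to convert from UTC-8).
Gabriel ∩ Xiulan: 08:00-09:30, 11:30-12:00, 18:00-19:00.
Gabriel ∩ Xiulan ∩ Tara: 09:00-09:30, 11:30-12:00, 18:00-19:00.
Gabriel ∩ Xiulan ∩ Tara ∩ Erik: 09:00-09:30, 11:30-12:00, 18:00-19:00.
Gabriel ∩ Xiulan ∩ Tara ∩ Erik ∩ Sofia: 09:00-09:30, 11:30-12:00, 18:00-19:00.
Gabriel ∩ Xiulan ∩ Tara ∩ Erik ∩ Sofia ∩ Jonas: 09:00-09:30, 11:30-12:00, 18:00-19:00.
Summing the common windows: 30 + 30 + 60 = 120 minutes.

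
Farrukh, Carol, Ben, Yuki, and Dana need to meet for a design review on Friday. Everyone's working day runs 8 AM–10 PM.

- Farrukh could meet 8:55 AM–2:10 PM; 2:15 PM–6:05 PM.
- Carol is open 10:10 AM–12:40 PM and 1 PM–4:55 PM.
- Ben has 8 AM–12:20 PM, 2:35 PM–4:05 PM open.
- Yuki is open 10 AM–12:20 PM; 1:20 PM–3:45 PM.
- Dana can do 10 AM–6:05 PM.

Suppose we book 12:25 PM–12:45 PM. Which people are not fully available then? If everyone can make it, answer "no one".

Farrukh: free for 12:25-12:45. Carol: not fully free for 12:25-12:45. Ben: not fully free for 12:25-12:45. Yuki: not fully free for 12:25-12:45. Dana: free for 12:25-12:45.

Ben, Carol, Yuki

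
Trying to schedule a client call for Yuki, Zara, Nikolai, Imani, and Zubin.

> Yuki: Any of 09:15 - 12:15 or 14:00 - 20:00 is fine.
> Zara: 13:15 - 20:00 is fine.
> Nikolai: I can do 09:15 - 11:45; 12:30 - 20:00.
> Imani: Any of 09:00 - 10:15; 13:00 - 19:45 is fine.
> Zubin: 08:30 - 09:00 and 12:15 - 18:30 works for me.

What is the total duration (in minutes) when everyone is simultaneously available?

Yuki ∩ Zara: 14:00-20:00.
Yuki ∩ Zara ∩ Nikolai: 14:00-20:00.
Yuki ∩ Zara ∩ Nikolai ∩ Imani: 14:00-19:45.
Yuki ∩ Zara ∩ Nikolai ∩ Imani ∩ Zubin: 14:00-18:30.
So the common availability across everyone is 14:00-18:30.
That's a single block of 270 minutes.

270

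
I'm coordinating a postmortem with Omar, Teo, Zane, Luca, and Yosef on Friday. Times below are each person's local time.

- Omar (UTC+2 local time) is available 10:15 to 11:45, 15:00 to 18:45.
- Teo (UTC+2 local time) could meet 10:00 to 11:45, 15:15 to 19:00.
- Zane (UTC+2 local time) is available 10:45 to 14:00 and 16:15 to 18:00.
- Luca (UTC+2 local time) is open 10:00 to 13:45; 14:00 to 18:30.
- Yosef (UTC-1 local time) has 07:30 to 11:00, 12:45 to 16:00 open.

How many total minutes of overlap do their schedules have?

Omar in UTC: 08:15-09:45, 13:00-16:45 (subtract 2h to convert from UTC+2).
Teo in UTC: 08:00-09:45, 13:15-17:00 (subtract 2h to convert from UTC+2).
Zane in UTC: 08:45-12:00, 14:15-16:00 (subtract 2h to convert from UTC+2).
Luca in UTC: 08:00-11:45, 12:00-16:30 (subtract 2h to convert from UTC+2).
Yosef in UTC: 08:30-12:00, 13:45-17:00 (add 1h to convert from UTC-1).
Omar ∩ Teo: 08:15-09:45, 13:15-16:45.
Omar ∩ Teo ∩ Zane: 08:45-09:45, 14:15-16:00.
Omar ∩ Teo ∩ Zane ∩ Luca: 08:45-09:45, 14:15-16:00.
Omar ∩ Teo ∩ Zane ∩ Luca ∩ Yosef: 08:45-09:45, 14:15-16:00.
Summing the common windows: 60 + 105 = 165 minutes.

165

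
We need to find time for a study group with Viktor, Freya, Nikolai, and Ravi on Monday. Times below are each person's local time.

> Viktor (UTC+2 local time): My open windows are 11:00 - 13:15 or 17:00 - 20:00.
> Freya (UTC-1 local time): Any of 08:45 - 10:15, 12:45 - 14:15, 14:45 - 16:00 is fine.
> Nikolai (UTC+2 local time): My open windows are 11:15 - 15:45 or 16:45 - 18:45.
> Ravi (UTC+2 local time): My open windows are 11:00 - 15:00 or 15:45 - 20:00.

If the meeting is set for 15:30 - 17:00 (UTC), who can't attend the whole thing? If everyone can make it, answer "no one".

Freya, Nikolai

Viktor in UTC: 09:00-11:15, 15:00-18:00 (subtract 2h to convert from UTC+2).
Freya in UTC: 09:45-11:15, 13:45-15:15, 15:45-17:00 (add 1h to convert from UTC-1).
Nikolai in UTC: 09:15-13:45, 14:45-16:45 (subtract 2h to convert from UTC+2).
Ravi in UTC: 09:00-13:00, 13:45-18:00 (subtract 2h to convert from UTC+2).
Viktor: free for 15:30-17:00. Freya: not fully free for 15:30-17:00. Nikolai: not fully free for 15:30-17:00. Ravi: free for 15:30-17:00.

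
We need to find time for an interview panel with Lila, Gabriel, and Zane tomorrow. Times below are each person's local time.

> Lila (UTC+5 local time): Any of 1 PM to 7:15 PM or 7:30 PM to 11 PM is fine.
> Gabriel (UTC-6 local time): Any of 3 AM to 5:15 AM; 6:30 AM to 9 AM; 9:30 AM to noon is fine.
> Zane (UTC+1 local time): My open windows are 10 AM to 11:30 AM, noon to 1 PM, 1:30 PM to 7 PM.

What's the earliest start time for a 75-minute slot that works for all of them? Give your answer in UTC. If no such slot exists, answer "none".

Lila in UTC: 08:00-14:15, 14:30-18:00 (subtract 5h to convert from UTC+5).
Gabriel in UTC: 09:00-11:15, 12:30-15:00, 15:30-18:00 (add 6h to convert from UTC-6).
Zane in UTC: 09:00-10:30, 11:00-12:00, 12:30-18:00 (subtract 1h to convert from UTC+1).
Lila ∩ Gabriel: 09:00-11:15, 12:30-14:15, 14:30-15:00, 15:30-18:00.
Lila ∩ Gabriel ∩ Zane: 09:00-10:30, 11:00-11:15, 12:30-14:15, 14:30-15:00, 15:30-18:00.
Those are the intersection windows.
The first common window of at least 75 minutes is 09:00-10:30, so the earliest start is 09:00.

09:00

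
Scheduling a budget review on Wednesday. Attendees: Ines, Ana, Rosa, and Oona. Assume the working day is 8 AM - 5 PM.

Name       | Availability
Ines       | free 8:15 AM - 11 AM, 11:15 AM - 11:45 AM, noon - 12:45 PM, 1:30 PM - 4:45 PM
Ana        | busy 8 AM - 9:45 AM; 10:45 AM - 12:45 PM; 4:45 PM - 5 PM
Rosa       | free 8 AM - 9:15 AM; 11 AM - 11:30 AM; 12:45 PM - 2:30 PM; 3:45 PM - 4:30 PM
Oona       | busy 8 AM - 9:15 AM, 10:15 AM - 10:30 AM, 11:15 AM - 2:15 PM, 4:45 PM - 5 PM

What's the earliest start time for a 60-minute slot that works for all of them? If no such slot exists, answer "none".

Ines free: 08:15-11:00, 11:15-11:45, 12:00-12:45, 13:30-16:45.
Ana free: 09:45-10:45, 12:45-16:45 (invert busy blocks within the working day).
Rosa free: 08:00-09:15, 11:00-11:30, 12:45-14:30, 15:45-16:30.
Oona free: 09:15-10:15, 10:30-11:15, 14:15-16:45 (invert busy blocks within the working day).
Ines ∩ Ana: 09:45-10:45, 13:30-16:45.
Ines ∩ Ana ∩ Rosa: 13:30-14:30, 15:45-16:30.
Ines ∩ Ana ∩ Rosa ∩ Oona: 14:15-14:30, 15:45-16:30.
No common window is at least 60 minutes long.

none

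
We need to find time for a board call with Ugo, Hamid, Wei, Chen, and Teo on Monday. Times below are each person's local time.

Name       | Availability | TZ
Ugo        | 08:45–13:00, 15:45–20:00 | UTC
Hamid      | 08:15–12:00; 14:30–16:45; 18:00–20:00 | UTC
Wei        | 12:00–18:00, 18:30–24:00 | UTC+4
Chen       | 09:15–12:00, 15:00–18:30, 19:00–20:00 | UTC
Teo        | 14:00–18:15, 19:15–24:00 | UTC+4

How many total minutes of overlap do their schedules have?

270

Ugo in UTC: 08:45-13:00, 15:45-20:00.
Hamid in UTC: 08:15-12:00, 14:30-16:45, 18:00-20:00.
Wei in UTC: 08:00-14:00, 14:30-20:00 (subtract 4h to convert from UTC+4).
Chen in UTC: 09:15-12:00, 15:00-18:30, 19:00-20:00.
Teo in UTC: 10:00-14:15, 15:15-20:00 (subtract 4h to convert from UTC+4).
Ugo ∩ Hamid: 08:45-12:00, 15:45-16:45, 18:00-20:00.
Ugo ∩ Hamid ∩ Wei: 08:45-12:00, 15:45-16:45, 18:00-20:00.
Ugo ∩ Hamid ∩ Wei ∩ Chen: 09:15-12:00, 15:45-16:45, 18:00-18:30, 19:00-20:00.
Ugo ∩ Hamid ∩ Wei ∩ Chen ∩ Teo: 10:00-12:00, 15:45-16:45, 18:00-18:30, 19:00-20:00.
Those are the intersection windows.
Summing the common windows: 120 + 60 + 30 + 60 = 270 minutes.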